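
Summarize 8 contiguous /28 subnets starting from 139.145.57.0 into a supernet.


Original prefix: /28
Number of subnets: 8 = 2^3
New prefix = 28 - 3 = 25
Supernet: 139.145.57.0/25


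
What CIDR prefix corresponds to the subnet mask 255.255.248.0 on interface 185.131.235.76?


Binary: 11111111.11111111.11111000.00000000
Count leading 1s
Prefix: /21


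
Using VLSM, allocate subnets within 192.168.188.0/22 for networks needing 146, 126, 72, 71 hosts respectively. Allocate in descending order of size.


146 hosts -> /24 (254 usable): 192.168.188.0/24
126 hosts -> /25 (126 usable): 192.168.189.0/25
72 hosts -> /25 (126 usable): 192.168.189.128/25
71 hosts -> /25 (126 usable): 192.168.190.0/25
Allocation: 192.168.188.0/24 (146 hosts, 254 usable); 192.168.189.0/25 (126 hosts, 126 usable); 192.168.189.128/25 (72 hosts, 126 usable); 192.168.190.0/25 (71 hosts, 126 usable)


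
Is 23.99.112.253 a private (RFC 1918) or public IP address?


RFC 1918 private ranges:
  10.0.0.0/8 (10.0.0.0 - 10.255.255.255)
  172.16.0.0/12 (172.16.0.0 - 172.31.255.255)
  192.168.0.0/16 (192.168.0.0 - 192.168.255.255)
Public (not in any RFC 1918 range)


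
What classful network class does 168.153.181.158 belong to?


First octet: 168
Binary: 10101000
10xxxxxx -> Class B (128-191)
Class B, default mask 255.255.0.0 (/16)


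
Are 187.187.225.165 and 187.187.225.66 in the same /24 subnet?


Mask: 255.255.255.0
187.187.225.165 AND mask = 187.187.225.0
187.187.225.66 AND mask = 187.187.225.0
Yes, same subnet (187.187.225.0)


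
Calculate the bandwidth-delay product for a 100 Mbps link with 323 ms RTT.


BDP = bandwidth * RTT
= 100 Mbps * 323 ms
= 100 * 1e6 * 323 / 1000 bits
= 32300000 bits
= 4037500 bytes
= 3942.8711 KB
BDP = 32300000 bits (4037500 bytes)


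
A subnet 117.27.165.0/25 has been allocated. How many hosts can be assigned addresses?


Host bits = 32 - 25 = 7
Total addresses = 2^7 = 128
Usable = total - 2 (network and broadcast)
Usable hosts: 126


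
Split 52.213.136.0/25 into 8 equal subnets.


New prefix = 25 + 3 = 28
Each subnet has 16 addresses
  52.213.136.0/28
  52.213.136.16/28
  52.213.136.32/28
  52.213.136.48/28
  52.213.136.64/28
  52.213.136.80/28
  52.213.136.96/28
  52.213.136.112/28
Subnets: 52.213.136.0/28, 52.213.136.16/28, 52.213.136.32/28, 52.213.136.48/28, 52.213.136.64/28, 52.213.136.80/28, 52.213.136.96/28, 52.213.136.112/28


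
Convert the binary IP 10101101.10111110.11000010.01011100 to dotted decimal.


10101101 = 173
10111110 = 190
11000010 = 194
01011100 = 92
IP: 173.190.194.92


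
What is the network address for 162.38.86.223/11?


IP:   10100010.00100110.01010110.11011111
Mask: 11111111.11100000.00000000.00000000
AND operation:
Net:  10100010.00100000.00000000.00000000
Network: 162.32.0.0/11


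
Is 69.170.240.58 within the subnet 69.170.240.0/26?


Subnet network: 69.170.240.0
Test IP AND mask: 69.170.240.0
Yes, 69.170.240.58 is in 69.170.240.0/26


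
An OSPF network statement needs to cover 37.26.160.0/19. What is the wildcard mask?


Subnet mask: 255.255.224.0
Wildcard = 255.255.255.255 - subnet mask
255 - 255 = 0
255 - 255 = 0
255 - 224 = 31
255 - 0 = 255
Wildcard: 0.0.31.255


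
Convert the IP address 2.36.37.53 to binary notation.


2 = 00000010
36 = 00100100
37 = 00100101
53 = 00110101
Binary: 00000010.00100100.00100101.00110101


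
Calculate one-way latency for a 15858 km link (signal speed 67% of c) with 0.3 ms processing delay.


Speed = 0.67 * 3e5 km/s = 201000 km/s
Propagation delay = 15858 / 201000 = 0.0789 s = 78.8955 ms
Processing delay = 0.3 ms
Total one-way latency = 79.1955 ms


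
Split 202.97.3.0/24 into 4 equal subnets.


New prefix = 24 + 2 = 26
Each subnet has 64 addresses
  202.97.3.0/26
  202.97.3.64/26
  202.97.3.128/26
  202.97.3.192/26
Subnets: 202.97.3.0/26, 202.97.3.64/26, 202.97.3.128/26, 202.97.3.192/26


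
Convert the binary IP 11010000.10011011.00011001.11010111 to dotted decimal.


11010000 = 208
10011011 = 155
00011001 = 25
11010111 = 215
IP: 208.155.25.215


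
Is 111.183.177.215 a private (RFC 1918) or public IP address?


RFC 1918 private ranges:
  10.0.0.0/8 (10.0.0.0 - 10.255.255.255)
  172.16.0.0/12 (172.16.0.0 - 172.31.255.255)
  192.168.0.0/16 (192.168.0.0 - 192.168.255.255)
Public (not in any RFC 1918 range)


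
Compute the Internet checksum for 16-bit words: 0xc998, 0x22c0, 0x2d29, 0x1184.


Sum all words (with carry folding):
+ 0xc998 = 0xc998
+ 0x22c0 = 0xec58
+ 0x2d29 = 0x1982
+ 0x1184 = 0x2b06
One's complement: ~0x2b06
Checksum = 0xd4f9


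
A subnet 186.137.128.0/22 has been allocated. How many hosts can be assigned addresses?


Host bits = 32 - 22 = 10
Total addresses = 2^10 = 1024
Usable = total - 2 (network and broadcast)
Usable hosts: 1022


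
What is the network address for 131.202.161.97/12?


IP:   10000011.11001010.10100001.01100001
Mask: 11111111.11110000.00000000.00000000
AND operation:
Net:  10000011.11000000.00000000.00000000
Network: 131.192.0.0/12


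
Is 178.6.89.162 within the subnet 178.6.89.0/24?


Subnet network: 178.6.89.0
Test IP AND mask: 178.6.89.0
Yes, 178.6.89.162 is in 178.6.89.0/24


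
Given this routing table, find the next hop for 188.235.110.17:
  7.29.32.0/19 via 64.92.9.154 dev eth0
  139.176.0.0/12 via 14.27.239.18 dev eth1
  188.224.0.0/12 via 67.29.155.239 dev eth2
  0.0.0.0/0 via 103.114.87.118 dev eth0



Longest prefix match for 188.235.110.17:
  /19 7.29.32.0: no
  /12 139.176.0.0: no
  /12 188.224.0.0: MATCH
  /0 0.0.0.0: MATCH
Selected: next-hop 67.29.155.239 via eth2 (matched /12)


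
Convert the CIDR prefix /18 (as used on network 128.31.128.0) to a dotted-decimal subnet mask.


/18 means 18 network bits, 14 host bits
Binary: 11111111111111111100000000000000
Mask: 255.255.192.0


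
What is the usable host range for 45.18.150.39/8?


Network: 45.0.0.0
Broadcast: 45.255.255.255
First usable = network + 1
Last usable = broadcast - 1
Range: 45.0.0.1 to 45.255.255.254


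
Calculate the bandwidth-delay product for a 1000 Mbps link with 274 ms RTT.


BDP = bandwidth * RTT
= 1000 Mbps * 274 ms
= 1000 * 1e6 * 274 / 1000 bits
= 274000000 bits
= 34250000 bytes
= 33447.2656 KB
BDP = 274000000 bits (34250000 bytes)


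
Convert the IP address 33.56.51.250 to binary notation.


33 = 00100001
56 = 00111000
51 = 00110011
250 = 11111010
Binary: 00100001.00111000.00110011.11111010


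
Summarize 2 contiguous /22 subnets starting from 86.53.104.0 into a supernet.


Original prefix: /22
Number of subnets: 2 = 2^1
New prefix = 22 - 1 = 21
Supernet: 86.53.104.0/21


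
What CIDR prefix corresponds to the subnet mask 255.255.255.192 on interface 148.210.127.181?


Binary: 11111111.11111111.11111111.11000000
Count leading 1s
Prefix: /26


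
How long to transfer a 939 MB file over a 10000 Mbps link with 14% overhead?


Effective throughput = 10000 * (1 - 14/100) = 8600 Mbps
File size in Mb = 939 * 8 = 7512 Mb
Time = 7512 / 8600
Time = 0.8735 seconds


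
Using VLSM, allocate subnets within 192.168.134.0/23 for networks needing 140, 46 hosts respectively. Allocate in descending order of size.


140 hosts -> /24 (254 usable): 192.168.134.0/24
46 hosts -> /26 (62 usable): 192.168.135.0/26
Allocation: 192.168.134.0/24 (140 hosts, 254 usable); 192.168.135.0/26 (46 hosts, 62 usable)


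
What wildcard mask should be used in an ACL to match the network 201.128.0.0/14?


Subnet mask: 255.252.0.0
Wildcard = 255.255.255.255 - subnet mask
255 - 255 = 0
255 - 252 = 3
255 - 0 = 255
255 - 0 = 255
Wildcard: 0.3.255.255


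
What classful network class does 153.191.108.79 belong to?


First octet: 153
Binary: 10011001
10xxxxxx -> Class B (128-191)
Class B, default mask 255.255.0.0 (/16)


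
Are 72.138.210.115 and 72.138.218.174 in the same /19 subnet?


Mask: 255.255.224.0
72.138.210.115 AND mask = 72.138.192.0
72.138.218.174 AND mask = 72.138.192.0
Yes, same subnet (72.138.192.0)


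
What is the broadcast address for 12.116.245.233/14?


Network: 12.116.0.0/14
Host bits = 18
Set all host bits to 1:
Broadcast: 12.119.255.255


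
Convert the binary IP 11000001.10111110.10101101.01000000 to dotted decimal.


11000001 = 193
10111110 = 190
10101101 = 173
01000000 = 64
IP: 193.190.173.64


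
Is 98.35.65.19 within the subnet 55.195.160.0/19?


Subnet network: 55.195.160.0
Test IP AND mask: 98.35.64.0
No, 98.35.65.19 is not in 55.195.160.0/19


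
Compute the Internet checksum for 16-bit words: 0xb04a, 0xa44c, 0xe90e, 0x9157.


Sum all words (with carry folding):
+ 0xb04a = 0xb04a
+ 0xa44c = 0x5497
+ 0xe90e = 0x3da6
+ 0x9157 = 0xcefd
One's complement: ~0xcefd
Checksum = 0x3102


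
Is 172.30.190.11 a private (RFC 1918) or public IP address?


RFC 1918 private ranges:
  10.0.0.0/8 (10.0.0.0 - 10.255.255.255)
  172.16.0.0/12 (172.16.0.0 - 172.31.255.255)
  192.168.0.0/16 (192.168.0.0 - 192.168.255.255)
Private (in 172.16.0.0/12)


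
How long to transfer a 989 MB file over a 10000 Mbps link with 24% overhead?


Effective throughput = 10000 * (1 - 24/100) = 7600 Mbps
File size in Mb = 989 * 8 = 7912 Mb
Time = 7912 / 7600
Time = 1.0411 seconds


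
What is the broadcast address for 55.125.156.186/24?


Network: 55.125.156.0/24
Host bits = 8
Set all host bits to 1:
Broadcast: 55.125.156.255


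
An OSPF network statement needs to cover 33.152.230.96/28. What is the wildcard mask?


Subnet mask: 255.255.255.240
Wildcard = 255.255.255.255 - subnet mask
255 - 255 = 0
255 - 255 = 0
255 - 255 = 0
255 - 240 = 15
Wildcard: 0.0.0.15


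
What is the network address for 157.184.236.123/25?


IP:   10011101.10111000.11101100.01111011
Mask: 11111111.11111111.11111111.10000000
AND operation:
Net:  10011101.10111000.11101100.00000000
Network: 157.184.236.0/25


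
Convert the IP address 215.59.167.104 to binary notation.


215 = 11010111
59 = 00111011
167 = 10100111
104 = 01101000
Binary: 11010111.00111011.10100111.01101000


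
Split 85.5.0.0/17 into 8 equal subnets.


New prefix = 17 + 3 = 20
Each subnet has 4096 addresses
  85.5.0.0/20
  85.5.16.0/20
  85.5.32.0/20
  85.5.48.0/20
  85.5.64.0/20
  85.5.80.0/20
  85.5.96.0/20
  85.5.112.0/20
Subnets: 85.5.0.0/20, 85.5.16.0/20, 85.5.32.0/20, 85.5.48.0/20, 85.5.64.0/20, 85.5.80.0/20, 85.5.96.0/20, 85.5.112.0/20


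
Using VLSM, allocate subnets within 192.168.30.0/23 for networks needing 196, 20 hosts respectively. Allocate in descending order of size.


196 hosts -> /24 (254 usable): 192.168.30.0/24
20 hosts -> /27 (30 usable): 192.168.31.0/27
Allocation: 192.168.30.0/24 (196 hosts, 254 usable); 192.168.31.0/27 (20 hosts, 30 usable)


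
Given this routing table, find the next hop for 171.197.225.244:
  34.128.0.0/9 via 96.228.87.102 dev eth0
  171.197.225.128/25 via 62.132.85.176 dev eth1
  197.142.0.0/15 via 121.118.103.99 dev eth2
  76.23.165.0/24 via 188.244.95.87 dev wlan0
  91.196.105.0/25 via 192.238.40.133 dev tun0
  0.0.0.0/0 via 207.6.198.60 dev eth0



Longest prefix match for 171.197.225.244:
  /9 34.128.0.0: no
  /25 171.197.225.128: MATCH
  /15 197.142.0.0: no
  /24 76.23.165.0: no
  /25 91.196.105.0: no
  /0 0.0.0.0: MATCH
Selected: next-hop 62.132.85.176 via eth1 (matched /25)


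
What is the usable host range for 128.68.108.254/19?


Network: 128.68.96.0
Broadcast: 128.68.127.255
First usable = network + 1
Last usable = broadcast - 1
Range: 128.68.96.1 to 128.68.127.254


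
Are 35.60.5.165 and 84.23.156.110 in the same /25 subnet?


Mask: 255.255.255.128
35.60.5.165 AND mask = 35.60.5.128
84.23.156.110 AND mask = 84.23.156.0
No, different subnets (35.60.5.128 vs 84.23.156.0)


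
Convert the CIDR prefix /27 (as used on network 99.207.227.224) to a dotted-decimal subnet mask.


/27 means 27 network bits, 5 host bits
Binary: 11111111111111111111111111100000
Mask: 255.255.255.224


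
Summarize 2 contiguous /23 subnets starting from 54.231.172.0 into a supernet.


Original prefix: /23
Number of subnets: 2 = 2^1
New prefix = 23 - 1 = 22
Supernet: 54.231.172.0/22


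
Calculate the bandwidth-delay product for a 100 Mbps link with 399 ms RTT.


BDP = bandwidth * RTT
= 100 Mbps * 399 ms
= 100 * 1e6 * 399 / 1000 bits
= 39900000 bits
= 4987500 bytes
= 4870.6055 KB
BDP = 39900000 bits (4987500 bytes)


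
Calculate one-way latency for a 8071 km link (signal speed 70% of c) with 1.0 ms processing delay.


Speed = 0.7 * 3e5 km/s = 210000 km/s
Propagation delay = 8071 / 210000 = 0.0384 s = 38.4333 ms
Processing delay = 1.0 ms
Total one-way latency = 39.4333 ms


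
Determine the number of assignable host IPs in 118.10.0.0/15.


Host bits = 32 - 15 = 17
Total addresses = 2^17 = 131072
Usable = total - 2 (network and broadcast)
Usable hosts: 131070


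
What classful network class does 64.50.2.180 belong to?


First octet: 64
Binary: 01000000
0xxxxxxx -> Class A (1-126)
Class A, default mask 255.0.0.0 (/8)


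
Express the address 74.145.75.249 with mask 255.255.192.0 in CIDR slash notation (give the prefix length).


Binary: 11111111.11111111.11000000.00000000
Count leading 1s
Prefix: /18


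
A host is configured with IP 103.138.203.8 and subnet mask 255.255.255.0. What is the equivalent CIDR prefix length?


Binary: 11111111.11111111.11111111.00000000
Count leading 1s
Prefix: /24


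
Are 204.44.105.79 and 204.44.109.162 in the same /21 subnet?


Mask: 255.255.248.0
204.44.105.79 AND mask = 204.44.104.0
204.44.109.162 AND mask = 204.44.104.0
Yes, same subnet (204.44.104.0)


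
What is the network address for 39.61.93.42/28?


IP:   00100111.00111101.01011101.00101010
Mask: 11111111.11111111.11111111.11110000
AND operation:
Net:  00100111.00111101.01011101.00100000
Network: 39.61.93.32/28


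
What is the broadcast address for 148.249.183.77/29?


Network: 148.249.183.72/29
Host bits = 3
Set all host bits to 1:
Broadcast: 148.249.183.79


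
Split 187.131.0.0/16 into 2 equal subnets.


New prefix = 16 + 1 = 17
Each subnet has 32768 addresses
  187.131.0.0/17
  187.131.128.0/17
Subnets: 187.131.0.0/17, 187.131.128.0/17


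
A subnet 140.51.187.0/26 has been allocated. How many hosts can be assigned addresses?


Host bits = 32 - 26 = 6
Total addresses = 2^6 = 64
Usable = total - 2 (network and broadcast)
Usable hosts: 62


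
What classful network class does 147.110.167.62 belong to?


First octet: 147
Binary: 10010011
10xxxxxx -> Class B (128-191)
Class B, default mask 255.255.0.0 (/16)


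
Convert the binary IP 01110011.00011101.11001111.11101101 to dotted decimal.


01110011 = 115
00011101 = 29
11001111 = 207
11101101 = 237
IP: 115.29.207.237


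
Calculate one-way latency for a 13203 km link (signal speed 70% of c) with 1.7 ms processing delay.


Speed = 0.7 * 3e5 km/s = 210000 km/s
Propagation delay = 13203 / 210000 = 0.0629 s = 62.8714 ms
Processing delay = 1.7 ms
Total one-way latency = 64.5714 ms


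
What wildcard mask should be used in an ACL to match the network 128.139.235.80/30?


Subnet mask: 255.255.255.252
Wildcard = 255.255.255.255 - subnet mask
255 - 255 = 0
255 - 255 = 0
255 - 255 = 0
255 - 252 = 3
Wildcard: 0.0.0.3


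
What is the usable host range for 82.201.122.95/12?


Network: 82.192.0.0
Broadcast: 82.207.255.255
First usable = network + 1
Last usable = broadcast - 1
Range: 82.192.0.1 to 82.207.255.254


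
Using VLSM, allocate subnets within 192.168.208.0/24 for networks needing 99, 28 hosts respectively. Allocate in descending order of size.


99 hosts -> /25 (126 usable): 192.168.208.0/25
28 hosts -> /27 (30 usable): 192.168.208.128/27
Allocation: 192.168.208.0/25 (99 hosts, 126 usable); 192.168.208.128/27 (28 hosts, 30 usable)


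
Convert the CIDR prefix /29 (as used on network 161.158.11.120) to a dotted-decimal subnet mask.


/29 means 29 network bits, 3 host bits
Binary: 11111111111111111111111111111000
Mask: 255.255.255.248


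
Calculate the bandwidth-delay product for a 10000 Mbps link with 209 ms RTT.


BDP = bandwidth * RTT
= 10000 Mbps * 209 ms
= 10000 * 1e6 * 209 / 1000 bits
= 2090000000 bits
= 261250000 bytes
= 255126.9531 KB
BDP = 2090000000 bits (261250000 bytes)


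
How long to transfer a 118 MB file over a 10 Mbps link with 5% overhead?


Effective throughput = 10 * (1 - 5/100) = 9.5 Mbps
File size in Mb = 118 * 8 = 944 Mb
Time = 944 / 9.5
Time = 99.3684 seconds


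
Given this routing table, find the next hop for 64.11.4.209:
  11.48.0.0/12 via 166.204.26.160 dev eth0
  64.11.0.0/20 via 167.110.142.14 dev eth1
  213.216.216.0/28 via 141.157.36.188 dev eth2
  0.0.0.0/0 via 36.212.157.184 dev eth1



Longest prefix match for 64.11.4.209:
  /12 11.48.0.0: no
  /20 64.11.0.0: MATCH
  /28 213.216.216.0: no
  /0 0.0.0.0: MATCH
Selected: next-hop 167.110.142.14 via eth1 (matched /20)


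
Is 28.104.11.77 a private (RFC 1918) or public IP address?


RFC 1918 private ranges:
  10.0.0.0/8 (10.0.0.0 - 10.255.255.255)
  172.16.0.0/12 (172.16.0.0 - 172.31.255.255)
  192.168.0.0/16 (192.168.0.0 - 192.168.255.255)
Public (not in any RFC 1918 range)


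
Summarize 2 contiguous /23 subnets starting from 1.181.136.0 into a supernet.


Original prefix: /23
Number of subnets: 2 = 2^1
New prefix = 23 - 1 = 22
Supernet: 1.181.136.0/22


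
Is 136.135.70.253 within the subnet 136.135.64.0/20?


Subnet network: 136.135.64.0
Test IP AND mask: 136.135.64.0
Yes, 136.135.70.253 is in 136.135.64.0/20


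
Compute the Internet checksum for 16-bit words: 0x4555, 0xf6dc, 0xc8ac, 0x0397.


Sum all words (with carry folding):
+ 0x4555 = 0x4555
+ 0xf6dc = 0x3c32
+ 0xc8ac = 0x04df
+ 0x0397 = 0x0876
One's complement: ~0x0876
Checksum = 0xf789


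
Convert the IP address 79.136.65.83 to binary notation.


79 = 01001111
136 = 10001000
65 = 01000001
83 = 01010011
Binary: 01001111.10001000.01000001.01010011


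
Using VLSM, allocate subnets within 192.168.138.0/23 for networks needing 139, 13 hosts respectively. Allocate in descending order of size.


139 hosts -> /24 (254 usable): 192.168.138.0/24
13 hosts -> /28 (14 usable): 192.168.139.0/28
Allocation: 192.168.138.0/24 (139 hosts, 254 usable); 192.168.139.0/28 (13 hosts, 14 usable)


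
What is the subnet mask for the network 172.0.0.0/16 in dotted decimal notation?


/16 means 16 network bits, 16 host bits
Binary: 11111111111111110000000000000000
Mask: 255.255.0.0


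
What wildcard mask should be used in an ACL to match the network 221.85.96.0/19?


Subnet mask: 255.255.224.0
Wildcard = 255.255.255.255 - subnet mask
255 - 255 = 0
255 - 255 = 0
255 - 224 = 31
255 - 0 = 255
Wildcard: 0.0.31.255


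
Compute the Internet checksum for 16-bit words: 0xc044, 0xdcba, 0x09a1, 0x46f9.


Sum all words (with carry folding):
+ 0xc044 = 0xc044
+ 0xdcba = 0x9cff
+ 0x09a1 = 0xa6a0
+ 0x46f9 = 0xed99
One's complement: ~0xed99
Checksum = 0x1266


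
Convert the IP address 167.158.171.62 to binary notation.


167 = 10100111
158 = 10011110
171 = 10101011
62 = 00111110
Binary: 10100111.10011110.10101011.00111110


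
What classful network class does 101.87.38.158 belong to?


First octet: 101
Binary: 01100101
0xxxxxxx -> Class A (1-126)
Class A, default mask 255.0.0.0 (/8)


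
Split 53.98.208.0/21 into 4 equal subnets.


New prefix = 21 + 2 = 23
Each subnet has 512 addresses
  53.98.208.0/23
  53.98.210.0/23
  53.98.212.0/23
  53.98.214.0/23
Subnets: 53.98.208.0/23, 53.98.210.0/23, 53.98.212.0/23, 53.98.214.0/23


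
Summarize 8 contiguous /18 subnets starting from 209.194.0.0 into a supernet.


Original prefix: /18
Number of subnets: 8 = 2^3
New prefix = 18 - 3 = 15
Supernet: 209.194.0.0/15


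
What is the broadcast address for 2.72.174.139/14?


Network: 2.72.0.0/14
Host bits = 18
Set all host bits to 1:
Broadcast: 2.75.255.255


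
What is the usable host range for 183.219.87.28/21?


Network: 183.219.80.0
Broadcast: 183.219.87.255
First usable = network + 1
Last usable = broadcast - 1
Range: 183.219.80.1 to 183.219.87.254


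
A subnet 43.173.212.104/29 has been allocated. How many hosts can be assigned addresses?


Host bits = 32 - 29 = 3
Total addresses = 2^3 = 8
Usable = total - 2 (network and broadcast)
Usable hosts: 6


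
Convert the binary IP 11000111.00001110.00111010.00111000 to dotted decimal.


11000111 = 199
00001110 = 14
00111010 = 58
00111000 = 56
IP: 199.14.58.56


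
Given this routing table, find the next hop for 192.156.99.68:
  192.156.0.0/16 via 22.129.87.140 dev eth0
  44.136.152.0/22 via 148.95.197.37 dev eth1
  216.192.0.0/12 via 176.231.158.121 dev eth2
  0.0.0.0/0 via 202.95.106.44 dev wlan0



Longest prefix match for 192.156.99.68:
  /16 192.156.0.0: MATCH
  /22 44.136.152.0: no
  /12 216.192.0.0: no
  /0 0.0.0.0: MATCH
Selected: next-hop 22.129.87.140 via eth0 (matched /16)


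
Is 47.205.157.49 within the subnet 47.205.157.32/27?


Subnet network: 47.205.157.32
Test IP AND mask: 47.205.157.32
Yes, 47.205.157.49 is in 47.205.157.32/27


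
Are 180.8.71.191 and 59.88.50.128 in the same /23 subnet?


Mask: 255.255.254.0
180.8.71.191 AND mask = 180.8.70.0
59.88.50.128 AND mask = 59.88.50.0
No, different subnets (180.8.70.0 vs 59.88.50.0)


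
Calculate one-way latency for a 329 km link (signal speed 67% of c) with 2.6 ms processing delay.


Speed = 0.67 * 3e5 km/s = 201000 km/s
Propagation delay = 329 / 201000 = 0.0016 s = 1.6368 ms
Processing delay = 2.6 ms
Total one-way latency = 4.2368 ms


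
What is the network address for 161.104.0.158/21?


IP:   10100001.01101000.00000000.10011110
Mask: 11111111.11111111.11111000.00000000
AND operation:
Net:  10100001.01101000.00000000.00000000
Network: 161.104.0.0/21


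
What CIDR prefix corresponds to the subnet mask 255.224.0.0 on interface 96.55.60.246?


Binary: 11111111.11100000.00000000.00000000
Count leading 1s
Prefix: /11


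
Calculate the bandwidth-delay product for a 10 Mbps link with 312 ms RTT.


BDP = bandwidth * RTT
= 10 Mbps * 312 ms
= 10 * 1e6 * 312 / 1000 bits
= 3120000 bits
= 390000 bytes
= 380.8594 KB
BDP = 3120000 bits (390000 bytes)


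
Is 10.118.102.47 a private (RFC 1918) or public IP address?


RFC 1918 private ranges:
  10.0.0.0/8 (10.0.0.0 - 10.255.255.255)
  172.16.0.0/12 (172.16.0.0 - 172.31.255.255)
  192.168.0.0/16 (192.168.0.0 - 192.168.255.255)
Private (in 10.0.0.0/8)


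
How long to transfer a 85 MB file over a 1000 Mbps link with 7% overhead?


Effective throughput = 1000 * (1 - 7/100) = 930.0 Mbps
File size in Mb = 85 * 8 = 680 Mb
Time = 680 / 930.0
Time = 0.7312 seconds


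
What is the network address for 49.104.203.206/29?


IP:   00110001.01101000.11001011.11001110
Mask: 11111111.11111111.11111111.11111000
AND operation:
Net:  00110001.01101000.11001011.11001000
Network: 49.104.203.200/29


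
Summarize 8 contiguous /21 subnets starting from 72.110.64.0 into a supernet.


Original prefix: /21
Number of subnets: 8 = 2^3
New prefix = 21 - 3 = 18
Supernet: 72.110.64.0/18


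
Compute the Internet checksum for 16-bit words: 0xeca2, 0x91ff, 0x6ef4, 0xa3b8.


Sum all words (with carry folding):
+ 0xeca2 = 0xeca2
+ 0x91ff = 0x7ea2
+ 0x6ef4 = 0xed96
+ 0xa3b8 = 0x914f
One's complement: ~0x914f
Checksum = 0x6eb0


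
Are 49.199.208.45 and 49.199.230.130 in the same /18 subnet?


Mask: 255.255.192.0
49.199.208.45 AND mask = 49.199.192.0
49.199.230.130 AND mask = 49.199.192.0
Yes, same subnet (49.199.192.0)


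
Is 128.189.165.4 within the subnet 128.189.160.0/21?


Subnet network: 128.189.160.0
Test IP AND mask: 128.189.160.0
Yes, 128.189.165.4 is in 128.189.160.0/21


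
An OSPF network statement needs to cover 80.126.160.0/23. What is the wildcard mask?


Subnet mask: 255.255.254.0
Wildcard = 255.255.255.255 - subnet mask
255 - 255 = 0
255 - 255 = 0
255 - 254 = 1
255 - 0 = 255
Wildcard: 0.0.1.255


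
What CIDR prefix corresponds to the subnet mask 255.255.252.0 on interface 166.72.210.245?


Binary: 11111111.11111111.11111100.00000000
Count leading 1s
Prefix: /22


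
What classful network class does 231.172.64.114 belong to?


First octet: 231
Binary: 11100111
1110xxxx -> Class D (224-239)
Class D (multicast), default mask N/A


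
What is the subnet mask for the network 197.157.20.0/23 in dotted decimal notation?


/23 means 23 network bits, 9 host bits
Binary: 11111111111111111111111000000000
Mask: 255.255.254.0


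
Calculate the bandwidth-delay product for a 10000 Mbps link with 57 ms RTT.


BDP = bandwidth * RTT
= 10000 Mbps * 57 ms
= 10000 * 1e6 * 57 / 1000 bits
= 570000000 bits
= 71250000 bytes
= 69580.0781 KB
BDP = 570000000 bits (71250000 bytes)


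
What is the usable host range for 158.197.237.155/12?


Network: 158.192.0.0
Broadcast: 158.207.255.255
First usable = network + 1
Last usable = broadcast - 1
Range: 158.192.0.1 to 158.207.255.254


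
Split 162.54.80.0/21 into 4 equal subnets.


New prefix = 21 + 2 = 23
Each subnet has 512 addresses
  162.54.80.0/23
  162.54.82.0/23
  162.54.84.0/23
  162.54.86.0/23
Subnets: 162.54.80.0/23, 162.54.82.0/23, 162.54.84.0/23, 162.54.86.0/23


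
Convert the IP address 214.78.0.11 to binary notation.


214 = 11010110
78 = 01001110
0 = 00000000
11 = 00001011
Binary: 11010110.01001110.00000000.00001011


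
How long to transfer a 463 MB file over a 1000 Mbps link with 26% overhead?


Effective throughput = 1000 * (1 - 26/100) = 740 Mbps
File size in Mb = 463 * 8 = 3704 Mb
Time = 3704 / 740
Time = 5.0054 seconds


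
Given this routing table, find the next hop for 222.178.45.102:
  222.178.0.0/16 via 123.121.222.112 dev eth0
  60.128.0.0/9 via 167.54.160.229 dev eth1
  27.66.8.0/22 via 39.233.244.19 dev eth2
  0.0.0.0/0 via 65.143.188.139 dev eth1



Longest prefix match for 222.178.45.102:
  /16 222.178.0.0: MATCH
  /9 60.128.0.0: no
  /22 27.66.8.0: no
  /0 0.0.0.0: MATCH
Selected: next-hop 123.121.222.112 via eth0 (matched /16)


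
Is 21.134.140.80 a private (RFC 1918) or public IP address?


RFC 1918 private ranges:
  10.0.0.0/8 (10.0.0.0 - 10.255.255.255)
  172.16.0.0/12 (172.16.0.0 - 172.31.255.255)
  192.168.0.0/16 (192.168.0.0 - 192.168.255.255)
Public (not in any RFC 1918 range)


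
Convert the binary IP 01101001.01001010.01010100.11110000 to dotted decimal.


01101001 = 105
01001010 = 74
01010100 = 84
11110000 = 240
IP: 105.74.84.240


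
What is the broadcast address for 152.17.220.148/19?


Network: 152.17.192.0/19
Host bits = 13
Set all host bits to 1:
Broadcast: 152.17.223.255


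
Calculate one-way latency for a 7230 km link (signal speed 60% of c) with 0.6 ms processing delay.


Speed = 0.6 * 3e5 km/s = 180000 km/s
Propagation delay = 7230 / 180000 = 0.0402 s = 40.1667 ms
Processing delay = 0.6 ms
Total one-way latency = 40.7667 ms


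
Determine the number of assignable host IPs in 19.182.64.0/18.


Host bits = 32 - 18 = 14
Total addresses = 2^14 = 16384
Usable = total - 2 (network and broadcast)
Usable hosts: 16382


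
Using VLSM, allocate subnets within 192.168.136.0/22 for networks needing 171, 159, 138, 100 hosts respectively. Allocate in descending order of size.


171 hosts -> /24 (254 usable): 192.168.136.0/24
159 hosts -> /24 (254 usable): 192.168.137.0/24
138 hosts -> /24 (254 usable): 192.168.138.0/24
100 hosts -> /25 (126 usable): 192.168.139.0/25
Allocation: 192.168.136.0/24 (171 hosts, 254 usable); 192.168.137.0/24 (159 hosts, 254 usable); 192.168.138.0/24 (138 hosts, 254 usable); 192.168.139.0/25 (100 hosts, 126 usable)


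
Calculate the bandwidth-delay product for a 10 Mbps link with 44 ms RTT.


BDP = bandwidth * RTT
= 10 Mbps * 44 ms
= 10 * 1e6 * 44 / 1000 bits
= 440000 bits
= 55000 bytes
= 53.7109 KB
BDP = 440000 bits (55000 bytes)


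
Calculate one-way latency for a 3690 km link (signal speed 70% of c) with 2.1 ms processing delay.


Speed = 0.7 * 3e5 km/s = 210000 km/s
Propagation delay = 3690 / 210000 = 0.0176 s = 17.5714 ms
Processing delay = 2.1 ms
Total one-way latency = 19.6714 ms


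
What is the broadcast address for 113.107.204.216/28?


Network: 113.107.204.208/28
Host bits = 4
Set all host bits to 1:
Broadcast: 113.107.204.223


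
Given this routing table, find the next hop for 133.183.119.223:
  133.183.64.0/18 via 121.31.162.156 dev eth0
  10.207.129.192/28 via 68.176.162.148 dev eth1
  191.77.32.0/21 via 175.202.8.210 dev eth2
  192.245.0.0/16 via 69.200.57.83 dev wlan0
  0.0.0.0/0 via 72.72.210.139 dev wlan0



Longest prefix match for 133.183.119.223:
  /18 133.183.64.0: MATCH
  /28 10.207.129.192: no
  /21 191.77.32.0: no
  /16 192.245.0.0: no
  /0 0.0.0.0: MATCH
Selected: next-hop 121.31.162.156 via eth0 (matched /18)


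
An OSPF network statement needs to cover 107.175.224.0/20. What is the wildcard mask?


Subnet mask: 255.255.240.0
Wildcard = 255.255.255.255 - subnet mask
255 - 255 = 0
255 - 255 = 0
255 - 240 = 15
255 - 0 = 255
Wildcard: 0.0.15.255


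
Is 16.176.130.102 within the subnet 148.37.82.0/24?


Subnet network: 148.37.82.0
Test IP AND mask: 16.176.130.0
No, 16.176.130.102 is not in 148.37.82.0/24


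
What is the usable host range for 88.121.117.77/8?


Network: 88.0.0.0
Broadcast: 88.255.255.255
First usable = network + 1
Last usable = broadcast - 1
Range: 88.0.0.1 to 88.255.255.254


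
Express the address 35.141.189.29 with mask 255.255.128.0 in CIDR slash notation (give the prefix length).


Binary: 11111111.11111111.10000000.00000000
Count leading 1s
Prefix: /17


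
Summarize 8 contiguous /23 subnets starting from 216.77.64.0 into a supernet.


Original prefix: /23
Number of subnets: 8 = 2^3
New prefix = 23 - 3 = 20
Supernet: 216.77.64.0/20


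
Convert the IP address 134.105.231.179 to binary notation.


134 = 10000110
105 = 01101001
231 = 11100111
179 = 10110011
Binary: 10000110.01101001.11100111.10110011


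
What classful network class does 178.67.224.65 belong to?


First octet: 178
Binary: 10110010
10xxxxxx -> Class B (128-191)
Class B, default mask 255.255.0.0 (/16)


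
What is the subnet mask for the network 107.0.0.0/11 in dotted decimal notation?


/11 means 11 network bits, 21 host bits
Binary: 11111111111000000000000000000000
Mask: 255.224.0.0


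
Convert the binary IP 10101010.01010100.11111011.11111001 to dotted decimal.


10101010 = 170
01010100 = 84
11111011 = 251
11111001 = 249
IP: 170.84.251.249


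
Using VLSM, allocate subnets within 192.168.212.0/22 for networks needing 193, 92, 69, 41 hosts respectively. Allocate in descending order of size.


193 hosts -> /24 (254 usable): 192.168.212.0/24
92 hosts -> /25 (126 usable): 192.168.213.0/25
69 hosts -> /25 (126 usable): 192.168.213.128/25
41 hosts -> /26 (62 usable): 192.168.214.0/26
Allocation: 192.168.212.0/24 (193 hosts, 254 usable); 192.168.213.0/25 (92 hosts, 126 usable); 192.168.213.128/25 (69 hosts, 126 usable); 192.168.214.0/26 (41 hosts, 62 usable)


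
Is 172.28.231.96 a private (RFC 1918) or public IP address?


RFC 1918 private ranges:
  10.0.0.0/8 (10.0.0.0 - 10.255.255.255)
  172.16.0.0/12 (172.16.0.0 - 172.31.255.255)
  192.168.0.0/16 (192.168.0.0 - 192.168.255.255)
Private (in 172.16.0.0/12)


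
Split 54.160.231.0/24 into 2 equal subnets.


New prefix = 24 + 1 = 25
Each subnet has 128 addresses
  54.160.231.0/25
  54.160.231.128/25
Subnets: 54.160.231.0/25, 54.160.231.128/25


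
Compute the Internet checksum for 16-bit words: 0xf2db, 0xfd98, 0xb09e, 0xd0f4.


Sum all words (with carry folding):
+ 0xf2db = 0xf2db
+ 0xfd98 = 0xf074
+ 0xb09e = 0xa113
+ 0xd0f4 = 0x7208
One's complement: ~0x7208
Checksum = 0x8df7


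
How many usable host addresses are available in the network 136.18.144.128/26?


Host bits = 32 - 26 = 6
Total addresses = 2^6 = 64
Usable = total - 2 (network and broadcast)
Usable hosts: 62


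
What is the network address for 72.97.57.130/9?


IP:   01001000.01100001.00111001.10000010
Mask: 11111111.10000000.00000000.00000000
AND operation:
Net:  01001000.00000000.00000000.00000000
Network: 72.0.0.0/9


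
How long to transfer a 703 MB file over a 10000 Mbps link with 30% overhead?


Effective throughput = 10000 * (1 - 30/100) = 7000 Mbps
File size in Mb = 703 * 8 = 5624 Mb
Time = 5624 / 7000
Time = 0.8034 seconds


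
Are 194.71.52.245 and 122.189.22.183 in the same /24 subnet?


Mask: 255.255.255.0
194.71.52.245 AND mask = 194.71.52.0
122.189.22.183 AND mask = 122.189.22.0
No, different subnets (194.71.52.0 vs 122.189.22.0)


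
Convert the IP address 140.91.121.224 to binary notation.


140 = 10001100
91 = 01011011
121 = 01111001
224 = 11100000
Binary: 10001100.01011011.01111001.11100000


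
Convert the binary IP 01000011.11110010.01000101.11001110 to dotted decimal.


01000011 = 67
11110010 = 242
01000101 = 69
11001110 = 206
IP: 67.242.69.206


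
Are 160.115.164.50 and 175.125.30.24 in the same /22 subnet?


Mask: 255.255.252.0
160.115.164.50 AND mask = 160.115.164.0
175.125.30.24 AND mask = 175.125.28.0
No, different subnets (160.115.164.0 vs 175.125.28.0)


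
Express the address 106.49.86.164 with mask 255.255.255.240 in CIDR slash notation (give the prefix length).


Binary: 11111111.11111111.11111111.11110000
Count leading 1s
Prefix: /28


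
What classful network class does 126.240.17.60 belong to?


First octet: 126
Binary: 01111110
0xxxxxxx -> Class A (1-126)
Class A, default mask 255.0.0.0 (/8)


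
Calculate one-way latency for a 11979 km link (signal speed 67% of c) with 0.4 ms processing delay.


Speed = 0.67 * 3e5 km/s = 201000 km/s
Propagation delay = 11979 / 201000 = 0.0596 s = 59.597 ms
Processing delay = 0.4 ms
Total one-way latency = 59.997 ms


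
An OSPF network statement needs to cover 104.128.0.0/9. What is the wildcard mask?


Subnet mask: 255.128.0.0
Wildcard = 255.255.255.255 - subnet mask
255 - 255 = 0
255 - 128 = 127
255 - 0 = 255
255 - 0 = 255
Wildcard: 0.127.255.255


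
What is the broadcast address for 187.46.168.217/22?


Network: 187.46.168.0/22
Host bits = 10
Set all host bits to 1:
Broadcast: 187.46.171.255


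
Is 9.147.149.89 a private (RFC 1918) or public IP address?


RFC 1918 private ranges:
  10.0.0.0/8 (10.0.0.0 - 10.255.255.255)
  172.16.0.0/12 (172.16.0.0 - 172.31.255.255)
  192.168.0.0/16 (192.168.0.0 - 192.168.255.255)
Public (not in any RFC 1918 range)


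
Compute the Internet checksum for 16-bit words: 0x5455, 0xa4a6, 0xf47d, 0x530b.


Sum all words (with carry folding):
+ 0x5455 = 0x5455
+ 0xa4a6 = 0xf8fb
+ 0xf47d = 0xed79
+ 0x530b = 0x4085
One's complement: ~0x4085
Checksum = 0xbf7a


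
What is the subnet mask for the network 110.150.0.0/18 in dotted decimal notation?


/18 means 18 network bits, 14 host bits
Binary: 11111111111111111100000000000000
Mask: 255.255.192.0


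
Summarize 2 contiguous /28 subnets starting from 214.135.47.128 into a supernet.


Original prefix: /28
Number of subnets: 2 = 2^1
New prefix = 28 - 1 = 27
Supernet: 214.135.47.128/27


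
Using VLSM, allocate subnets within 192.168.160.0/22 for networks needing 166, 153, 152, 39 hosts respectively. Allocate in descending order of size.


166 hosts -> /24 (254 usable): 192.168.160.0/24
153 hosts -> /24 (254 usable): 192.168.161.0/24
152 hosts -> /24 (254 usable): 192.168.162.0/24
39 hosts -> /26 (62 usable): 192.168.163.0/26
Allocation: 192.168.160.0/24 (166 hosts, 254 usable); 192.168.161.0/24 (153 hosts, 254 usable); 192.168.162.0/24 (152 hosts, 254 usable); 192.168.163.0/26 (39 hosts, 62 usable)


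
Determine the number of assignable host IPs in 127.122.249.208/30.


Host bits = 32 - 30 = 2
Total addresses = 2^2 = 4
Usable = total - 2 (network and broadcast)
Usable hosts: 2


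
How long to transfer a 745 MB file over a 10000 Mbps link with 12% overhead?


Effective throughput = 10000 * (1 - 12/100) = 8800 Mbps
File size in Mb = 745 * 8 = 5960 Mb
Time = 5960 / 8800
Time = 0.6773 seconds


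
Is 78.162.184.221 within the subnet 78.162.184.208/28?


Subnet network: 78.162.184.208
Test IP AND mask: 78.162.184.208
Yes, 78.162.184.221 is in 78.162.184.208/28


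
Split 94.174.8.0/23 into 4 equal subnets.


New prefix = 23 + 2 = 25
Each subnet has 128 addresses
  94.174.8.0/25
  94.174.8.128/25
  94.174.9.0/25
  94.174.9.128/25
Subnets: 94.174.8.0/25, 94.174.8.128/25, 94.174.9.0/25, 94.174.9.128/25


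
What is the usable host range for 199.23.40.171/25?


Network: 199.23.40.128
Broadcast: 199.23.40.255
First usable = network + 1
Last usable = broadcast - 1
Range: 199.23.40.129 to 199.23.40.254


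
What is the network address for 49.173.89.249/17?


IP:   00110001.10101101.01011001.11111001
Mask: 11111111.11111111.10000000.00000000
AND operation:
Net:  00110001.10101101.00000000.00000000
Network: 49.173.0.0/17


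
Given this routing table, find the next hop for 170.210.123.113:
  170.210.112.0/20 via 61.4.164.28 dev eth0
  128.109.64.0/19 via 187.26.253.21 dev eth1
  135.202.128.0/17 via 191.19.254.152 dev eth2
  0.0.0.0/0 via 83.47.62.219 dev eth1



Longest prefix match for 170.210.123.113:
  /20 170.210.112.0: MATCH
  /19 128.109.64.0: no
  /17 135.202.128.0: no
  /0 0.0.0.0: MATCH
Selected: next-hop 61.4.164.28 via eth0 (matched /20)


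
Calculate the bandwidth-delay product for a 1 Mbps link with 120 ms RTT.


BDP = bandwidth * RTT
= 1 Mbps * 120 ms
= 1 * 1e6 * 120 / 1000 bits
= 120000 bits
= 15000 bytes
= 14.6484 KB
BDP = 120000 bits (15000 bytes)


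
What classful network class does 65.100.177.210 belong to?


First octet: 65
Binary: 01000001
0xxxxxxx -> Class A (1-126)
Class A, default mask 255.0.0.0 (/8)


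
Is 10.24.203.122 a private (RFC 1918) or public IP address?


RFC 1918 private ranges:
  10.0.0.0/8 (10.0.0.0 - 10.255.255.255)
  172.16.0.0/12 (172.16.0.0 - 172.31.255.255)
  192.168.0.0/16 (192.168.0.0 - 192.168.255.255)
Private (in 10.0.0.0/8)


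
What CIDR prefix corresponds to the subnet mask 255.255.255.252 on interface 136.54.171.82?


Binary: 11111111.11111111.11111111.11111100
Count leading 1s
Prefix: /30


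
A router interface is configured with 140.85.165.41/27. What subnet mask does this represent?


/27 means 27 network bits, 5 host bits
Binary: 11111111111111111111111111100000
Mask: 255.255.255.224


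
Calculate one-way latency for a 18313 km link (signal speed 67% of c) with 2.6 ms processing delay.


Speed = 0.67 * 3e5 km/s = 201000 km/s
Propagation delay = 18313 / 201000 = 0.0911 s = 91.1095 ms
Processing delay = 2.6 ms
Total one-way latency = 93.7095 ms


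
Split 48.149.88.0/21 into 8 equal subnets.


New prefix = 21 + 3 = 24
Each subnet has 256 addresses
  48.149.88.0/24
  48.149.89.0/24
  48.149.90.0/24
  48.149.91.0/24
  48.149.92.0/24
  48.149.93.0/24
  48.149.94.0/24
  48.149.95.0/24
Subnets: 48.149.88.0/24, 48.149.89.0/24, 48.149.90.0/24, 48.149.91.0/24, 48.149.92.0/24, 48.149.93.0/24, 48.149.94.0/24, 48.149.95.0/24


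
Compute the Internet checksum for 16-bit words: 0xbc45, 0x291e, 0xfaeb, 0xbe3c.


Sum all words (with carry folding):
+ 0xbc45 = 0xbc45
+ 0x291e = 0xe563
+ 0xfaeb = 0xe04f
+ 0xbe3c = 0x9e8c
One's complement: ~0x9e8c
Checksum = 0x6173


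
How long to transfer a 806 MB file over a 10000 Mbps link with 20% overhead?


Effective throughput = 10000 * (1 - 20/100) = 8000 Mbps
File size in Mb = 806 * 8 = 6448 Mb
Time = 6448 / 8000
Time = 0.806 seconds


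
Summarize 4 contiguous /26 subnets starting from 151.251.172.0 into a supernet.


Original prefix: /26
Number of subnets: 4 = 2^2
New prefix = 26 - 2 = 24
Supernet: 151.251.172.0/24


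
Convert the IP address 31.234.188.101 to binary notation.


31 = 00011111
234 = 11101010
188 = 10111100
101 = 01100101
Binary: 00011111.11101010.10111100.01100101
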